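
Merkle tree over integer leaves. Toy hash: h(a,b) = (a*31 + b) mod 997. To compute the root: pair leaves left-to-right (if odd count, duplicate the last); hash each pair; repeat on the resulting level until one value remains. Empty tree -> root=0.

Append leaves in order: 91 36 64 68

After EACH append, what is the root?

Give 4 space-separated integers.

After append 91 (leaves=[91]):
  L0: [91]
  root=91
After append 36 (leaves=[91, 36]):
  L0: [91, 36]
  L1: h(91,36)=(91*31+36)%997=863 -> [863]
  root=863
After append 64 (leaves=[91, 36, 64]):
  L0: [91, 36, 64]
  L1: h(91,36)=(91*31+36)%997=863 h(64,64)=(64*31+64)%997=54 -> [863, 54]
  L2: h(863,54)=(863*31+54)%997=885 -> [885]
  root=885
After append 68 (leaves=[91, 36, 64, 68]):
  L0: [91, 36, 64, 68]
  L1: h(91,36)=(91*31+36)%997=863 h(64,68)=(64*31+68)%997=58 -> [863, 58]
  L2: h(863,58)=(863*31+58)%997=889 -> [889]
  root=889

Answer: 91 863 885 889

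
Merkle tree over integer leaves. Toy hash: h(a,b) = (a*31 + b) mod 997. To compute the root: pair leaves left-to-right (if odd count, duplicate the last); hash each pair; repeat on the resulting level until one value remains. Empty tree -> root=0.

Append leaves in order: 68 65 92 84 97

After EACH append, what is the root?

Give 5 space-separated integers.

Answer: 68 179 517 509 452

Derivation:
After append 68 (leaves=[68]):
  L0: [68]
  root=68
After append 65 (leaves=[68, 65]):
  L0: [68, 65]
  L1: h(68,65)=(68*31+65)%997=179 -> [179]
  root=179
After append 92 (leaves=[68, 65, 92]):
  L0: [68, 65, 92]
  L1: h(68,65)=(68*31+65)%997=179 h(92,92)=(92*31+92)%997=950 -> [179, 950]
  L2: h(179,950)=(179*31+950)%997=517 -> [517]
  root=517
After append 84 (leaves=[68, 65, 92, 84]):
  L0: [68, 65, 92, 84]
  L1: h(68,65)=(68*31+65)%997=179 h(92,84)=(92*31+84)%997=942 -> [179, 942]
  L2: h(179,942)=(179*31+942)%997=509 -> [509]
  root=509
After append 97 (leaves=[68, 65, 92, 84, 97]):
  L0: [68, 65, 92, 84, 97]
  L1: h(68,65)=(68*31+65)%997=179 h(92,84)=(92*31+84)%997=942 h(97,97)=(97*31+97)%997=113 -> [179, 942, 113]
  L2: h(179,942)=(179*31+942)%997=509 h(113,113)=(113*31+113)%997=625 -> [509, 625]
  L3: h(509,625)=(509*31+625)%997=452 -> [452]
  root=452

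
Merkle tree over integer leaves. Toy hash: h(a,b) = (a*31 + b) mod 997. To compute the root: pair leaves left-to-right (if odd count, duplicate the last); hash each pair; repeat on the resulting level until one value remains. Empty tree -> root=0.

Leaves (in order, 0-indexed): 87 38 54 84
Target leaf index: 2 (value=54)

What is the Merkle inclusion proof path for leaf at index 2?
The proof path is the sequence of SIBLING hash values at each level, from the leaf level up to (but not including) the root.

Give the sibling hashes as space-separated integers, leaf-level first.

L0 (leaves): [87, 38, 54, 84], target index=2
L1: h(87,38)=(87*31+38)%997=741 [pair 0] h(54,84)=(54*31+84)%997=761 [pair 1] -> [741, 761]
  Sibling for proof at L0: 84
L2: h(741,761)=(741*31+761)%997=801 [pair 0] -> [801]
  Sibling for proof at L1: 741
Root: 801
Proof path (sibling hashes from leaf to root): [84, 741]

Answer: 84 741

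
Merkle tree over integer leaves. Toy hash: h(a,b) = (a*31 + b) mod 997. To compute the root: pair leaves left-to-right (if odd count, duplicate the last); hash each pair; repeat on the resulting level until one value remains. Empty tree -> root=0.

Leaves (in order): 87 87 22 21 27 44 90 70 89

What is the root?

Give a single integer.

L0: [87, 87, 22, 21, 27, 44, 90, 70, 89]
L1: h(87,87)=(87*31+87)%997=790 h(22,21)=(22*31+21)%997=703 h(27,44)=(27*31+44)%997=881 h(90,70)=(90*31+70)%997=866 h(89,89)=(89*31+89)%997=854 -> [790, 703, 881, 866, 854]
L2: h(790,703)=(790*31+703)%997=268 h(881,866)=(881*31+866)%997=261 h(854,854)=(854*31+854)%997=409 -> [268, 261, 409]
L3: h(268,261)=(268*31+261)%997=593 h(409,409)=(409*31+409)%997=127 -> [593, 127]
L4: h(593,127)=(593*31+127)%997=564 -> [564]

Answer: 564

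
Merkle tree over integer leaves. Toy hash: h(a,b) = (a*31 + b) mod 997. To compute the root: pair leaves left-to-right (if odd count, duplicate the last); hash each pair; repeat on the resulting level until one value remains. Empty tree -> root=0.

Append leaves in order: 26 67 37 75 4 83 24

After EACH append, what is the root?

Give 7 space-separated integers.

Answer: 26 873 331 369 580 117 678

Derivation:
After append 26 (leaves=[26]):
  L0: [26]
  root=26
After append 67 (leaves=[26, 67]):
  L0: [26, 67]
  L1: h(26,67)=(26*31+67)%997=873 -> [873]
  root=873
After append 37 (leaves=[26, 67, 37]):
  L0: [26, 67, 37]
  L1: h(26,67)=(26*31+67)%997=873 h(37,37)=(37*31+37)%997=187 -> [873, 187]
  L2: h(873,187)=(873*31+187)%997=331 -> [331]
  root=331
After append 75 (leaves=[26, 67, 37, 75]):
  L0: [26, 67, 37, 75]
  L1: h(26,67)=(26*31+67)%997=873 h(37,75)=(37*31+75)%997=225 -> [873, 225]
  L2: h(873,225)=(873*31+225)%997=369 -> [369]
  root=369
After append 4 (leaves=[26, 67, 37, 75, 4]):
  L0: [26, 67, 37, 75, 4]
  L1: h(26,67)=(26*31+67)%997=873 h(37,75)=(37*31+75)%997=225 h(4,4)=(4*31+4)%997=128 -> [873, 225, 128]
  L2: h(873,225)=(873*31+225)%997=369 h(128,128)=(128*31+128)%997=108 -> [369, 108]
  L3: h(369,108)=(369*31+108)%997=580 -> [580]
  root=580
After append 83 (leaves=[26, 67, 37, 75, 4, 83]):
  L0: [26, 67, 37, 75, 4, 83]
  L1: h(26,67)=(26*31+67)%997=873 h(37,75)=(37*31+75)%997=225 h(4,83)=(4*31+83)%997=207 -> [873, 225, 207]
  L2: h(873,225)=(873*31+225)%997=369 h(207,207)=(207*31+207)%997=642 -> [369, 642]
  L3: h(369,642)=(369*31+642)%997=117 -> [117]
  root=117
After append 24 (leaves=[26, 67, 37, 75, 4, 83, 24]):
  L0: [26, 67, 37, 75, 4, 83, 24]
  L1: h(26,67)=(26*31+67)%997=873 h(37,75)=(37*31+75)%997=225 h(4,83)=(4*31+83)%997=207 h(24,24)=(24*31+24)%997=768 -> [873, 225, 207, 768]
  L2: h(873,225)=(873*31+225)%997=369 h(207,768)=(207*31+768)%997=206 -> [369, 206]
  L3: h(369,206)=(369*31+206)%997=678 -> [678]
  root=678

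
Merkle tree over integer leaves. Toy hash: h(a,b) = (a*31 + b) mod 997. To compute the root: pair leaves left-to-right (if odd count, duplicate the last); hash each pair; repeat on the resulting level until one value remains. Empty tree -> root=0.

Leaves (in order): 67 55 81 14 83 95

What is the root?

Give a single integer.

Answer: 160

Derivation:
L0: [67, 55, 81, 14, 83, 95]
L1: h(67,55)=(67*31+55)%997=138 h(81,14)=(81*31+14)%997=531 h(83,95)=(83*31+95)%997=674 -> [138, 531, 674]
L2: h(138,531)=(138*31+531)%997=821 h(674,674)=(674*31+674)%997=631 -> [821, 631]
L3: h(821,631)=(821*31+631)%997=160 -> [160]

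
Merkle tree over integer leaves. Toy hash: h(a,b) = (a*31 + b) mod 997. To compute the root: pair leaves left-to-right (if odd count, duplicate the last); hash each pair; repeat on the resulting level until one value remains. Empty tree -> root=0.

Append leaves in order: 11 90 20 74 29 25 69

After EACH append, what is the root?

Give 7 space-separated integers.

After append 11 (leaves=[11]):
  L0: [11]
  root=11
After append 90 (leaves=[11, 90]):
  L0: [11, 90]
  L1: h(11,90)=(11*31+90)%997=431 -> [431]
  root=431
After append 20 (leaves=[11, 90, 20]):
  L0: [11, 90, 20]
  L1: h(11,90)=(11*31+90)%997=431 h(20,20)=(20*31+20)%997=640 -> [431, 640]
  L2: h(431,640)=(431*31+640)%997=43 -> [43]
  root=43
After append 74 (leaves=[11, 90, 20, 74]):
  L0: [11, 90, 20, 74]
  L1: h(11,90)=(11*31+90)%997=431 h(20,74)=(20*31+74)%997=694 -> [431, 694]
  L2: h(431,694)=(431*31+694)%997=97 -> [97]
  root=97
After append 29 (leaves=[11, 90, 20, 74, 29]):
  L0: [11, 90, 20, 74, 29]
  L1: h(11,90)=(11*31+90)%997=431 h(20,74)=(20*31+74)%997=694 h(29,29)=(29*31+29)%997=928 -> [431, 694, 928]
  L2: h(431,694)=(431*31+694)%997=97 h(928,928)=(928*31+928)%997=783 -> [97, 783]
  L3: h(97,783)=(97*31+783)%997=799 -> [799]
  root=799
After append 25 (leaves=[11, 90, 20, 74, 29, 25]):
  L0: [11, 90, 20, 74, 29, 25]
  L1: h(11,90)=(11*31+90)%997=431 h(20,74)=(20*31+74)%997=694 h(29,25)=(29*31+25)%997=924 -> [431, 694, 924]
  L2: h(431,694)=(431*31+694)%997=97 h(924,924)=(924*31+924)%997=655 -> [97, 655]
  L3: h(97,655)=(97*31+655)%997=671 -> [671]
  root=671
After append 69 (leaves=[11, 90, 20, 74, 29, 25, 69]):
  L0: [11, 90, 20, 74, 29, 25, 69]
  L1: h(11,90)=(11*31+90)%997=431 h(20,74)=(20*31+74)%997=694 h(29,25)=(29*31+25)%997=924 h(69,69)=(69*31+69)%997=214 -> [431, 694, 924, 214]
  L2: h(431,694)=(431*31+694)%997=97 h(924,214)=(924*31+214)%997=942 -> [97, 942]
  L3: h(97,942)=(97*31+942)%997=958 -> [958]
  root=958

Answer: 11 431 43 97 799 671 958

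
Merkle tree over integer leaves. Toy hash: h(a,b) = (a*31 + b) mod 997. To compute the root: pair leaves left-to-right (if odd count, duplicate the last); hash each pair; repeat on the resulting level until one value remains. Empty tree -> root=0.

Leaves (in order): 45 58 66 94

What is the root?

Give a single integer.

Answer: 324

Derivation:
L0: [45, 58, 66, 94]
L1: h(45,58)=(45*31+58)%997=456 h(66,94)=(66*31+94)%997=146 -> [456, 146]
L2: h(456,146)=(456*31+146)%997=324 -> [324]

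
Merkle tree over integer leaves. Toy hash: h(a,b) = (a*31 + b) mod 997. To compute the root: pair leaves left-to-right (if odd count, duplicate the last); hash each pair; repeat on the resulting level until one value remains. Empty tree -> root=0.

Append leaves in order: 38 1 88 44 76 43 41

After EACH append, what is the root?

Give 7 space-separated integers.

After append 38 (leaves=[38]):
  L0: [38]
  root=38
After append 1 (leaves=[38, 1]):
  L0: [38, 1]
  L1: h(38,1)=(38*31+1)%997=182 -> [182]
  root=182
After append 88 (leaves=[38, 1, 88]):
  L0: [38, 1, 88]
  L1: h(38,1)=(38*31+1)%997=182 h(88,88)=(88*31+88)%997=822 -> [182, 822]
  L2: h(182,822)=(182*31+822)%997=482 -> [482]
  root=482
After append 44 (leaves=[38, 1, 88, 44]):
  L0: [38, 1, 88, 44]
  L1: h(38,1)=(38*31+1)%997=182 h(88,44)=(88*31+44)%997=778 -> [182, 778]
  L2: h(182,778)=(182*31+778)%997=438 -> [438]
  root=438
After append 76 (leaves=[38, 1, 88, 44, 76]):
  L0: [38, 1, 88, 44, 76]
  L1: h(38,1)=(38*31+1)%997=182 h(88,44)=(88*31+44)%997=778 h(76,76)=(76*31+76)%997=438 -> [182, 778, 438]
  L2: h(182,778)=(182*31+778)%997=438 h(438,438)=(438*31+438)%997=58 -> [438, 58]
  L3: h(438,58)=(438*31+58)%997=675 -> [675]
  root=675
After append 43 (leaves=[38, 1, 88, 44, 76, 43]):
  L0: [38, 1, 88, 44, 76, 43]
  L1: h(38,1)=(38*31+1)%997=182 h(88,44)=(88*31+44)%997=778 h(76,43)=(76*31+43)%997=405 -> [182, 778, 405]
  L2: h(182,778)=(182*31+778)%997=438 h(405,405)=(405*31+405)%997=996 -> [438, 996]
  L3: h(438,996)=(438*31+996)%997=616 -> [616]
  root=616
After append 41 (leaves=[38, 1, 88, 44, 76, 43, 41]):
  L0: [38, 1, 88, 44, 76, 43, 41]
  L1: h(38,1)=(38*31+1)%997=182 h(88,44)=(88*31+44)%997=778 h(76,43)=(76*31+43)%997=405 h(41,41)=(41*31+41)%997=315 -> [182, 778, 405, 315]
  L2: h(182,778)=(182*31+778)%997=438 h(405,315)=(405*31+315)%997=906 -> [438, 906]
  L3: h(438,906)=(438*31+906)%997=526 -> [526]
  root=526

Answer: 38 182 482 438 675 616 526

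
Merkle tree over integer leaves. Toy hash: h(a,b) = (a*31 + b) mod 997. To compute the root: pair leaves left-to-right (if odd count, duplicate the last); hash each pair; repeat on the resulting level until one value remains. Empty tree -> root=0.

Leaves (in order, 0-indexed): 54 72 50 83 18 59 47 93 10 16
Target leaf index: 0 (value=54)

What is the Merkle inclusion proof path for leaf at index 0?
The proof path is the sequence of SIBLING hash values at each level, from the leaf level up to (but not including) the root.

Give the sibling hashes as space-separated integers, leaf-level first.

Answer: 72 636 737 826

Derivation:
L0 (leaves): [54, 72, 50, 83, 18, 59, 47, 93, 10, 16], target index=0
L1: h(54,72)=(54*31+72)%997=749 [pair 0] h(50,83)=(50*31+83)%997=636 [pair 1] h(18,59)=(18*31+59)%997=617 [pair 2] h(47,93)=(47*31+93)%997=553 [pair 3] h(10,16)=(10*31+16)%997=326 [pair 4] -> [749, 636, 617, 553, 326]
  Sibling for proof at L0: 72
L2: h(749,636)=(749*31+636)%997=924 [pair 0] h(617,553)=(617*31+553)%997=737 [pair 1] h(326,326)=(326*31+326)%997=462 [pair 2] -> [924, 737, 462]
  Sibling for proof at L1: 636
L3: h(924,737)=(924*31+737)%997=468 [pair 0] h(462,462)=(462*31+462)%997=826 [pair 1] -> [468, 826]
  Sibling for proof at L2: 737
L4: h(468,826)=(468*31+826)%997=379 [pair 0] -> [379]
  Sibling for proof at L3: 826
Root: 379
Proof path (sibling hashes from leaf to root): [72, 636, 737, 826]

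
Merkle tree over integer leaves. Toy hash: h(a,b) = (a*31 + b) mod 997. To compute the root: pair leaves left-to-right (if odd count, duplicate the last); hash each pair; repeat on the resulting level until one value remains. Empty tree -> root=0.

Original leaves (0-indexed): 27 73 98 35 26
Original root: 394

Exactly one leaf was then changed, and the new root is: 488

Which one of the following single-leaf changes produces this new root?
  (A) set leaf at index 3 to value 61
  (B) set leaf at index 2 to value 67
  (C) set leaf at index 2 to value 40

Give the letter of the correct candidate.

Original leaves: [27, 73, 98, 35, 26]
Target new root: 488
Try each candidate change and compute the resulting root:
Candidate A: set leaf[3] = 61 -> leaves = [27, 73, 98, 61, 26]
  L0: [27, 73, 98, 61, 26]
  L1: h(27,73)=(27*31+73)%997=910 h(98,61)=(98*31+61)%997=108 h(26,26)=(26*31+26)%997=832 -> [910, 108, 832]
  L2: h(910,108)=(910*31+108)%997=402 h(832,832)=(832*31+832)%997=702 -> [402, 702]
  L3: h(402,702)=(402*31+702)%997=203 -> [203]
  root = 203 != target 488
Candidate B: set leaf[2] = 67 -> leaves = [27, 73, 67, 35, 26]
  L0: [27, 73, 67, 35, 26]
  L1: h(27,73)=(27*31+73)%997=910 h(67,35)=(67*31+35)%997=118 h(26,26)=(26*31+26)%997=832 -> [910, 118, 832]
  L2: h(910,118)=(910*31+118)%997=412 h(832,832)=(832*31+832)%997=702 -> [412, 702]
  L3: h(412,702)=(412*31+702)%997=513 -> [513]
  root = 513 != target 488
Candidate C: set leaf[2] = 40 -> leaves = [27, 73, 40, 35, 26]
  L0: [27, 73, 40, 35, 26]
  L1: h(27,73)=(27*31+73)%997=910 h(40,35)=(40*31+35)%997=278 h(26,26)=(26*31+26)%997=832 -> [910, 278, 832]
  L2: h(910,278)=(910*31+278)%997=572 h(832,832)=(832*31+832)%997=702 -> [572, 702]
  L3: h(572,702)=(572*31+702)%997=488 -> [488]
  root = 488 == target 488  ** MATCH **
Candidate C produces the target root.

Answer: C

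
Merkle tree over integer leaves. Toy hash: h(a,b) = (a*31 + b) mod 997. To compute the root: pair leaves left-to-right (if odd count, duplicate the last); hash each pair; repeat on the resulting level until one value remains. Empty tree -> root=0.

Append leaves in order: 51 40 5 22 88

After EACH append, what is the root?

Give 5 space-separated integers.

After append 51 (leaves=[51]):
  L0: [51]
  root=51
After append 40 (leaves=[51, 40]):
  L0: [51, 40]
  L1: h(51,40)=(51*31+40)%997=624 -> [624]
  root=624
After append 5 (leaves=[51, 40, 5]):
  L0: [51, 40, 5]
  L1: h(51,40)=(51*31+40)%997=624 h(5,5)=(5*31+5)%997=160 -> [624, 160]
  L2: h(624,160)=(624*31+160)%997=561 -> [561]
  root=561
After append 22 (leaves=[51, 40, 5, 22]):
  L0: [51, 40, 5, 22]
  L1: h(51,40)=(51*31+40)%997=624 h(5,22)=(5*31+22)%997=177 -> [624, 177]
  L2: h(624,177)=(624*31+177)%997=578 -> [578]
  root=578
After append 88 (leaves=[51, 40, 5, 22, 88]):
  L0: [51, 40, 5, 22, 88]
  L1: h(51,40)=(51*31+40)%997=624 h(5,22)=(5*31+22)%997=177 h(88,88)=(88*31+88)%997=822 -> [624, 177, 822]
  L2: h(624,177)=(624*31+177)%997=578 h(822,822)=(822*31+822)%997=382 -> [578, 382]
  L3: h(578,382)=(578*31+382)%997=354 -> [354]
  root=354

Answer: 51 624 561 578 354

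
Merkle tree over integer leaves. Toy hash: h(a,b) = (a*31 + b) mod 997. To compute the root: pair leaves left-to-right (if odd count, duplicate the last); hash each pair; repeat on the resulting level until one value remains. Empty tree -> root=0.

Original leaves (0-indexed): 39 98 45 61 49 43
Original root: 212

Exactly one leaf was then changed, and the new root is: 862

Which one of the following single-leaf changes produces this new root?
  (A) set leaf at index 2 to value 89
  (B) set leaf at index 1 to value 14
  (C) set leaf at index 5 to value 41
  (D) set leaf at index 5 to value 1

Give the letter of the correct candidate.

Original leaves: [39, 98, 45, 61, 49, 43]
Target new root: 862
Try each candidate change and compute the resulting root:
Candidate A: set leaf[2] = 89 -> leaves = [39, 98, 89, 61, 49, 43]
  L0: [39, 98, 89, 61, 49, 43]
  L1: h(39,98)=(39*31+98)%997=310 h(89,61)=(89*31+61)%997=826 h(49,43)=(49*31+43)%997=565 -> [310, 826, 565]
  L2: h(310,826)=(310*31+826)%997=466 h(565,565)=(565*31+565)%997=134 -> [466, 134]
  L3: h(466,134)=(466*31+134)%997=622 -> [622]
  root = 622 != target 862
Candidate B: set leaf[1] = 14 -> leaves = [39, 14, 45, 61, 49, 43]
  L0: [39, 14, 45, 61, 49, 43]
  L1: h(39,14)=(39*31+14)%997=226 h(45,61)=(45*31+61)%997=459 h(49,43)=(49*31+43)%997=565 -> [226, 459, 565]
  L2: h(226,459)=(226*31+459)%997=486 h(565,565)=(565*31+565)%997=134 -> [486, 134]
  L3: h(486,134)=(486*31+134)%997=245 -> [245]
  root = 245 != target 862
Candidate C: set leaf[5] = 41 -> leaves = [39, 98, 45, 61, 49, 41]
  L0: [39, 98, 45, 61, 49, 41]
  L1: h(39,98)=(39*31+98)%997=310 h(45,61)=(45*31+61)%997=459 h(49,41)=(49*31+41)%997=563 -> [310, 459, 563]
  L2: h(310,459)=(310*31+459)%997=99 h(563,563)=(563*31+563)%997=70 -> [99, 70]
  L3: h(99,70)=(99*31+70)%997=148 -> [148]
  root = 148 != target 862
Candidate D: set leaf[5] = 1 -> leaves = [39, 98, 45, 61, 49, 1]
  L0: [39, 98, 45, 61, 49, 1]
  L1: h(39,98)=(39*31+98)%997=310 h(45,61)=(45*31+61)%997=459 h(49,1)=(49*31+1)%997=523 -> [310, 459, 523]
  L2: h(310,459)=(310*31+459)%997=99 h(523,523)=(523*31+523)%997=784 -> [99, 784]
  L3: h(99,784)=(99*31+784)%997=862 -> [862]
  root = 862 == target 862  ** MATCH **
Candidate D produces the target root.

Answer: D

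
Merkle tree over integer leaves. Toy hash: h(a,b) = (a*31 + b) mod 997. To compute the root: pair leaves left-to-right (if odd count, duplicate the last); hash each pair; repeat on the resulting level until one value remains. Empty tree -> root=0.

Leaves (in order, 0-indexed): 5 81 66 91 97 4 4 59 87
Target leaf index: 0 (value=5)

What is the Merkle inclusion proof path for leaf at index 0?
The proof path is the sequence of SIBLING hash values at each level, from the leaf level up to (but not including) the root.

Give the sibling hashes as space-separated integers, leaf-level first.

Answer: 81 143 803 393

Derivation:
L0 (leaves): [5, 81, 66, 91, 97, 4, 4, 59, 87], target index=0
L1: h(5,81)=(5*31+81)%997=236 [pair 0] h(66,91)=(66*31+91)%997=143 [pair 1] h(97,4)=(97*31+4)%997=20 [pair 2] h(4,59)=(4*31+59)%997=183 [pair 3] h(87,87)=(87*31+87)%997=790 [pair 4] -> [236, 143, 20, 183, 790]
  Sibling for proof at L0: 81
L2: h(236,143)=(236*31+143)%997=480 [pair 0] h(20,183)=(20*31+183)%997=803 [pair 1] h(790,790)=(790*31+790)%997=355 [pair 2] -> [480, 803, 355]
  Sibling for proof at L1: 143
L3: h(480,803)=(480*31+803)%997=728 [pair 0] h(355,355)=(355*31+355)%997=393 [pair 1] -> [728, 393]
  Sibling for proof at L2: 803
L4: h(728,393)=(728*31+393)%997=30 [pair 0] -> [30]
  Sibling for proof at L3: 393
Root: 30
Proof path (sibling hashes from leaf to root): [81, 143, 803, 393]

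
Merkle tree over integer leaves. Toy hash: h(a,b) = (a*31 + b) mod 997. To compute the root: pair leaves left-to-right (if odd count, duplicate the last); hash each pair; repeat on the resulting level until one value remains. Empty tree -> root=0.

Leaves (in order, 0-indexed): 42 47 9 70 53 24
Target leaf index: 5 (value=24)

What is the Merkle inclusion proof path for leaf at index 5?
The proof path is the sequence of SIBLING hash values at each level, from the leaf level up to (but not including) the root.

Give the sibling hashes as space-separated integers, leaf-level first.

Answer: 53 670 294

Derivation:
L0 (leaves): [42, 47, 9, 70, 53, 24], target index=5
L1: h(42,47)=(42*31+47)%997=352 [pair 0] h(9,70)=(9*31+70)%997=349 [pair 1] h(53,24)=(53*31+24)%997=670 [pair 2] -> [352, 349, 670]
  Sibling for proof at L0: 53
L2: h(352,349)=(352*31+349)%997=294 [pair 0] h(670,670)=(670*31+670)%997=503 [pair 1] -> [294, 503]
  Sibling for proof at L1: 670
L3: h(294,503)=(294*31+503)%997=644 [pair 0] -> [644]
  Sibling for proof at L2: 294
Root: 644
Proof path (sibling hashes from leaf to root): [53, 670, 294]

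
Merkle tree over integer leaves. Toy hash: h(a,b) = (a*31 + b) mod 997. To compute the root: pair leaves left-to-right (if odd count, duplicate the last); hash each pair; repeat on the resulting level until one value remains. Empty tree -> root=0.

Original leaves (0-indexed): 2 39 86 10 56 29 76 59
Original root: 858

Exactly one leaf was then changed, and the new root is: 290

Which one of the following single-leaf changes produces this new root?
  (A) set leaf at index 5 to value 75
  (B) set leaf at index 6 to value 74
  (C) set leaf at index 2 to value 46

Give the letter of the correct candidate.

Original leaves: [2, 39, 86, 10, 56, 29, 76, 59]
Target new root: 290
Try each candidate change and compute the resulting root:
Candidate A: set leaf[5] = 75 -> leaves = [2, 39, 86, 10, 56, 75, 76, 59]
  L0: [2, 39, 86, 10, 56, 75, 76, 59]
  L1: h(2,39)=(2*31+39)%997=101 h(86,10)=(86*31+10)%997=682 h(56,75)=(56*31+75)%997=814 h(76,59)=(76*31+59)%997=421 -> [101, 682, 814, 421]
  L2: h(101,682)=(101*31+682)%997=822 h(814,421)=(814*31+421)%997=730 -> [822, 730]
  L3: h(822,730)=(822*31+730)%997=290 -> [290]
  root = 290 == target 290  ** MATCH **
Candidate B: set leaf[6] = 74 -> leaves = [2, 39, 86, 10, 56, 29, 74, 59]
  L0: [2, 39, 86, 10, 56, 29, 74, 59]
  L1: h(2,39)=(2*31+39)%997=101 h(86,10)=(86*31+10)%997=682 h(56,29)=(56*31+29)%997=768 h(74,59)=(74*31+59)%997=359 -> [101, 682, 768, 359]
  L2: h(101,682)=(101*31+682)%997=822 h(768,359)=(768*31+359)%997=239 -> [822, 239]
  L3: h(822,239)=(822*31+239)%997=796 -> [796]
  root = 796 != target 290
Candidate C: set leaf[2] = 46 -> leaves = [2, 39, 46, 10, 56, 29, 76, 59]
  L0: [2, 39, 46, 10, 56, 29, 76, 59]
  L1: h(2,39)=(2*31+39)%997=101 h(46,10)=(46*31+10)%997=439 h(56,29)=(56*31+29)%997=768 h(76,59)=(76*31+59)%997=421 -> [101, 439, 768, 421]
  L2: h(101,439)=(101*31+439)%997=579 h(768,421)=(768*31+421)%997=301 -> [579, 301]
  L3: h(579,301)=(579*31+301)%997=304 -> [304]
  root = 304 != target 290
Candidate A produces the target root.

Answer: A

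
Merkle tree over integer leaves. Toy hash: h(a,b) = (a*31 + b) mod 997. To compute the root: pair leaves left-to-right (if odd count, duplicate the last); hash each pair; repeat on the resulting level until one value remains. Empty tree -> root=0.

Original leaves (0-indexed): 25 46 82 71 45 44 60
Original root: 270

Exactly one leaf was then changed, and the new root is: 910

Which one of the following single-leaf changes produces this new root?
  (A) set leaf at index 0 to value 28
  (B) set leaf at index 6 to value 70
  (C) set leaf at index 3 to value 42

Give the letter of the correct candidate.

Answer: A

Derivation:
Original leaves: [25, 46, 82, 71, 45, 44, 60]
Target new root: 910
Try each candidate change and compute the resulting root:
Candidate A: set leaf[0] = 28 -> leaves = [28, 46, 82, 71, 45, 44, 60]
  L0: [28, 46, 82, 71, 45, 44, 60]
  L1: h(28,46)=(28*31+46)%997=914 h(82,71)=(82*31+71)%997=619 h(45,44)=(45*31+44)%997=442 h(60,60)=(60*31+60)%997=923 -> [914, 619, 442, 923]
  L2: h(914,619)=(914*31+619)%997=40 h(442,923)=(442*31+923)%997=667 -> [40, 667]
  L3: h(40,667)=(40*31+667)%997=910 -> [910]
  root = 910 == target 910  ** MATCH **
Candidate B: set leaf[6] = 70 -> leaves = [25, 46, 82, 71, 45, 44, 70]
  L0: [25, 46, 82, 71, 45, 44, 70]
  L1: h(25,46)=(25*31+46)%997=821 h(82,71)=(82*31+71)%997=619 h(45,44)=(45*31+44)%997=442 h(70,70)=(70*31+70)%997=246 -> [821, 619, 442, 246]
  L2: h(821,619)=(821*31+619)%997=148 h(442,246)=(442*31+246)%997=987 -> [148, 987]
  L3: h(148,987)=(148*31+987)%997=590 -> [590]
  root = 590 != target 910
Candidate C: set leaf[3] = 42 -> leaves = [25, 46, 82, 42, 45, 44, 60]
  L0: [25, 46, 82, 42, 45, 44, 60]
  L1: h(25,46)=(25*31+46)%997=821 h(82,42)=(82*31+42)%997=590 h(45,44)=(45*31+44)%997=442 h(60,60)=(60*31+60)%997=923 -> [821, 590, 442, 923]
  L2: h(821,590)=(821*31+590)%997=119 h(442,923)=(442*31+923)%997=667 -> [119, 667]
  L3: h(119,667)=(119*31+667)%997=368 -> [368]
  root = 368 != target 910
Candidate A produces the target root.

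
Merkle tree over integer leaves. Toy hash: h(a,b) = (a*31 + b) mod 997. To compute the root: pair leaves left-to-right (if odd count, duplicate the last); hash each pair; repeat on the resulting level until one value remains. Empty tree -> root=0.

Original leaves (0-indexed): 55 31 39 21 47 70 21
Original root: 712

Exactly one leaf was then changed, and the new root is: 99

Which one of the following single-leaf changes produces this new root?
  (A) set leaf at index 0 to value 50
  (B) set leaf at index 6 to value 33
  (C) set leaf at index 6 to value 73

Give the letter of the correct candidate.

Original leaves: [55, 31, 39, 21, 47, 70, 21]
Target new root: 99
Try each candidate change and compute the resulting root:
Candidate A: set leaf[0] = 50 -> leaves = [50, 31, 39, 21, 47, 70, 21]
  L0: [50, 31, 39, 21, 47, 70, 21]
  L1: h(50,31)=(50*31+31)%997=584 h(39,21)=(39*31+21)%997=233 h(47,70)=(47*31+70)%997=530 h(21,21)=(21*31+21)%997=672 -> [584, 233, 530, 672]
  L2: h(584,233)=(584*31+233)%997=391 h(530,672)=(530*31+672)%997=153 -> [391, 153]
  L3: h(391,153)=(391*31+153)%997=310 -> [310]
  root = 310 != target 99
Candidate B: set leaf[6] = 33 -> leaves = [55, 31, 39, 21, 47, 70, 33]
  L0: [55, 31, 39, 21, 47, 70, 33]
  L1: h(55,31)=(55*31+31)%997=739 h(39,21)=(39*31+21)%997=233 h(47,70)=(47*31+70)%997=530 h(33,33)=(33*31+33)%997=59 -> [739, 233, 530, 59]
  L2: h(739,233)=(739*31+233)%997=211 h(530,59)=(530*31+59)%997=537 -> [211, 537]
  L3: h(211,537)=(211*31+537)%997=99 -> [99]
  root = 99 == target 99  ** MATCH **
Candidate C: set leaf[6] = 73 -> leaves = [55, 31, 39, 21, 47, 70, 73]
  L0: [55, 31, 39, 21, 47, 70, 73]
  L1: h(55,31)=(55*31+31)%997=739 h(39,21)=(39*31+21)%997=233 h(47,70)=(47*31+70)%997=530 h(73,73)=(73*31+73)%997=342 -> [739, 233, 530, 342]
  L2: h(739,233)=(739*31+233)%997=211 h(530,342)=(530*31+342)%997=820 -> [211, 820]
  L3: h(211,820)=(211*31+820)%997=382 -> [382]
  root = 382 != target 99
Candidate B produces the target root.

Answer: B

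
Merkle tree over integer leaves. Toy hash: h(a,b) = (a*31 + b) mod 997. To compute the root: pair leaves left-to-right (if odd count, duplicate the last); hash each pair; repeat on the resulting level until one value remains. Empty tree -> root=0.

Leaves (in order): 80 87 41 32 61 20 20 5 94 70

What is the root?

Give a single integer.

Answer: 797

Derivation:
L0: [80, 87, 41, 32, 61, 20, 20, 5, 94, 70]
L1: h(80,87)=(80*31+87)%997=573 h(41,32)=(41*31+32)%997=306 h(61,20)=(61*31+20)%997=914 h(20,5)=(20*31+5)%997=625 h(94,70)=(94*31+70)%997=990 -> [573, 306, 914, 625, 990]
L2: h(573,306)=(573*31+306)%997=123 h(914,625)=(914*31+625)%997=46 h(990,990)=(990*31+990)%997=773 -> [123, 46, 773]
L3: h(123,46)=(123*31+46)%997=868 h(773,773)=(773*31+773)%997=808 -> [868, 808]
L4: h(868,808)=(868*31+808)%997=797 -> [797]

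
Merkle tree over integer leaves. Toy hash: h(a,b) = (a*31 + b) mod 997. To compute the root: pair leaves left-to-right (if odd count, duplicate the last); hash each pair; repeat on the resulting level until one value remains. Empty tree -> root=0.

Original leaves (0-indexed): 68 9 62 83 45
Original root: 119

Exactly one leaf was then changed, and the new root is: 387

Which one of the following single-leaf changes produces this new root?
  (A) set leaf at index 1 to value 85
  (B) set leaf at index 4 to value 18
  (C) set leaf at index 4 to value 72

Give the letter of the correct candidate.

Answer: B

Derivation:
Original leaves: [68, 9, 62, 83, 45]
Target new root: 387
Try each candidate change and compute the resulting root:
Candidate A: set leaf[1] = 85 -> leaves = [68, 85, 62, 83, 45]
  L0: [68, 85, 62, 83, 45]
  L1: h(68,85)=(68*31+85)%997=199 h(62,83)=(62*31+83)%997=11 h(45,45)=(45*31+45)%997=443 -> [199, 11, 443]
  L2: h(199,11)=(199*31+11)%997=198 h(443,443)=(443*31+443)%997=218 -> [198, 218]
  L3: h(198,218)=(198*31+218)%997=374 -> [374]
  root = 374 != target 387
Candidate B: set leaf[4] = 18 -> leaves = [68, 9, 62, 83, 18]
  L0: [68, 9, 62, 83, 18]
  L1: h(68,9)=(68*31+9)%997=123 h(62,83)=(62*31+83)%997=11 h(18,18)=(18*31+18)%997=576 -> [123, 11, 576]
  L2: h(123,11)=(123*31+11)%997=833 h(576,576)=(576*31+576)%997=486 -> [833, 486]
  L3: h(833,486)=(833*31+486)%997=387 -> [387]
  root = 387 == target 387  ** MATCH **
Candidate C: set leaf[4] = 72 -> leaves = [68, 9, 62, 83, 72]
  L0: [68, 9, 62, 83, 72]
  L1: h(68,9)=(68*31+9)%997=123 h(62,83)=(62*31+83)%997=11 h(72,72)=(72*31+72)%997=310 -> [123, 11, 310]
  L2: h(123,11)=(123*31+11)%997=833 h(310,310)=(310*31+310)%997=947 -> [833, 947]
  L3: h(833,947)=(833*31+947)%997=848 -> [848]
  root = 848 != target 387
Candidate B produces the target root.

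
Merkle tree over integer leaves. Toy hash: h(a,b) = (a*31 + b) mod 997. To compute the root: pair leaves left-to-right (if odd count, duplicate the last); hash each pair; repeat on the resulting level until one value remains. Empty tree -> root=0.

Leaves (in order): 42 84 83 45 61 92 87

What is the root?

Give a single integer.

Answer: 804

Derivation:
L0: [42, 84, 83, 45, 61, 92, 87]
L1: h(42,84)=(42*31+84)%997=389 h(83,45)=(83*31+45)%997=624 h(61,92)=(61*31+92)%997=986 h(87,87)=(87*31+87)%997=790 -> [389, 624, 986, 790]
L2: h(389,624)=(389*31+624)%997=719 h(986,790)=(986*31+790)%997=449 -> [719, 449]
L3: h(719,449)=(719*31+449)%997=804 -> [804]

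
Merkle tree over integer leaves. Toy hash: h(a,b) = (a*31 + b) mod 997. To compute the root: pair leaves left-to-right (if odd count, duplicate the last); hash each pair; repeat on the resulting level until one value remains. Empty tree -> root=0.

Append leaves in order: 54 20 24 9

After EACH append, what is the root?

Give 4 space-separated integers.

After append 54 (leaves=[54]):
  L0: [54]
  root=54
After append 20 (leaves=[54, 20]):
  L0: [54, 20]
  L1: h(54,20)=(54*31+20)%997=697 -> [697]
  root=697
After append 24 (leaves=[54, 20, 24]):
  L0: [54, 20, 24]
  L1: h(54,20)=(54*31+20)%997=697 h(24,24)=(24*31+24)%997=768 -> [697, 768]
  L2: h(697,768)=(697*31+768)%997=441 -> [441]
  root=441
After append 9 (leaves=[54, 20, 24, 9]):
  L0: [54, 20, 24, 9]
  L1: h(54,20)=(54*31+20)%997=697 h(24,9)=(24*31+9)%997=753 -> [697, 753]
  L2: h(697,753)=(697*31+753)%997=426 -> [426]
  root=426

Answer: 54 697 441 426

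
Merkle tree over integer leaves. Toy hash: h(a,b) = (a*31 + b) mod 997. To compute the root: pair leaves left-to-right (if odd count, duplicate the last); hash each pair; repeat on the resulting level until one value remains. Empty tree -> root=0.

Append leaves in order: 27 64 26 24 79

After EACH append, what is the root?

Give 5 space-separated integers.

After append 27 (leaves=[27]):
  L0: [27]
  root=27
After append 64 (leaves=[27, 64]):
  L0: [27, 64]
  L1: h(27,64)=(27*31+64)%997=901 -> [901]
  root=901
After append 26 (leaves=[27, 64, 26]):
  L0: [27, 64, 26]
  L1: h(27,64)=(27*31+64)%997=901 h(26,26)=(26*31+26)%997=832 -> [901, 832]
  L2: h(901,832)=(901*31+832)%997=847 -> [847]
  root=847
After append 24 (leaves=[27, 64, 26, 24]):
  L0: [27, 64, 26, 24]
  L1: h(27,64)=(27*31+64)%997=901 h(26,24)=(26*31+24)%997=830 -> [901, 830]
  L2: h(901,830)=(901*31+830)%997=845 -> [845]
  root=845
After append 79 (leaves=[27, 64, 26, 24, 79]):
  L0: [27, 64, 26, 24, 79]
  L1: h(27,64)=(27*31+64)%997=901 h(26,24)=(26*31+24)%997=830 h(79,79)=(79*31+79)%997=534 -> [901, 830, 534]
  L2: h(901,830)=(901*31+830)%997=845 h(534,534)=(534*31+534)%997=139 -> [845, 139]
  L3: h(845,139)=(845*31+139)%997=412 -> [412]
  root=412

Answer: 27 901 847 845 412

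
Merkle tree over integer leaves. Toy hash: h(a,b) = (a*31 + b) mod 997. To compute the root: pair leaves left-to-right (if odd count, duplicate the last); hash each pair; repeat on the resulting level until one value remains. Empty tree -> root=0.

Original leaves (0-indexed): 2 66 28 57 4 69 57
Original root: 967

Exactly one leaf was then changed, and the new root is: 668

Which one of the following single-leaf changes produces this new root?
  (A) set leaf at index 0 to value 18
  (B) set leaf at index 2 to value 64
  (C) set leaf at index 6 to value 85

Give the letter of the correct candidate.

Answer: B

Derivation:
Original leaves: [2, 66, 28, 57, 4, 69, 57]
Target new root: 668
Try each candidate change and compute the resulting root:
Candidate A: set leaf[0] = 18 -> leaves = [18, 66, 28, 57, 4, 69, 57]
  L0: [18, 66, 28, 57, 4, 69, 57]
  L1: h(18,66)=(18*31+66)%997=624 h(28,57)=(28*31+57)%997=925 h(4,69)=(4*31+69)%997=193 h(57,57)=(57*31+57)%997=827 -> [624, 925, 193, 827]
  L2: h(624,925)=(624*31+925)%997=329 h(193,827)=(193*31+827)%997=828 -> [329, 828]
  L3: h(329,828)=(329*31+828)%997=60 -> [60]
  root = 60 != target 668
Candidate B: set leaf[2] = 64 -> leaves = [2, 66, 64, 57, 4, 69, 57]
  L0: [2, 66, 64, 57, 4, 69, 57]
  L1: h(2,66)=(2*31+66)%997=128 h(64,57)=(64*31+57)%997=47 h(4,69)=(4*31+69)%997=193 h(57,57)=(57*31+57)%997=827 -> [128, 47, 193, 827]
  L2: h(128,47)=(128*31+47)%997=27 h(193,827)=(193*31+827)%997=828 -> [27, 828]
  L3: h(27,828)=(27*31+828)%997=668 -> [668]
  root = 668 == target 668  ** MATCH **
Candidate C: set leaf[6] = 85 -> leaves = [2, 66, 28, 57, 4, 69, 85]
  L0: [2, 66, 28, 57, 4, 69, 85]
  L1: h(2,66)=(2*31+66)%997=128 h(28,57)=(28*31+57)%997=925 h(4,69)=(4*31+69)%997=193 h(85,85)=(85*31+85)%997=726 -> [128, 925, 193, 726]
  L2: h(128,925)=(128*31+925)%997=905 h(193,726)=(193*31+726)%997=727 -> [905, 727]
  L3: h(905,727)=(905*31+727)%997=866 -> [866]
  root = 866 != target 668
Candidate B produces the target root.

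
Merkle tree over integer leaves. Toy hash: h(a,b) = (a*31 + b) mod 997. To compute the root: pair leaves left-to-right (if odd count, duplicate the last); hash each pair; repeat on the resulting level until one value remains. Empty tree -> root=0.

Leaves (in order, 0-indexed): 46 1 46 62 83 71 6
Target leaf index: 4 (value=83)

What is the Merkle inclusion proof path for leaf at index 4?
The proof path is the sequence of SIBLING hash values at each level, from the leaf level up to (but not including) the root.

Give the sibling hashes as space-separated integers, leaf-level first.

L0 (leaves): [46, 1, 46, 62, 83, 71, 6], target index=4
L1: h(46,1)=(46*31+1)%997=430 [pair 0] h(46,62)=(46*31+62)%997=491 [pair 1] h(83,71)=(83*31+71)%997=650 [pair 2] h(6,6)=(6*31+6)%997=192 [pair 3] -> [430, 491, 650, 192]
  Sibling for proof at L0: 71
L2: h(430,491)=(430*31+491)%997=860 [pair 0] h(650,192)=(650*31+192)%997=402 [pair 1] -> [860, 402]
  Sibling for proof at L1: 192
L3: h(860,402)=(860*31+402)%997=143 [pair 0] -> [143]
  Sibling for proof at L2: 860
Root: 143
Proof path (sibling hashes from leaf to root): [71, 192, 860]

Answer: 71 192 860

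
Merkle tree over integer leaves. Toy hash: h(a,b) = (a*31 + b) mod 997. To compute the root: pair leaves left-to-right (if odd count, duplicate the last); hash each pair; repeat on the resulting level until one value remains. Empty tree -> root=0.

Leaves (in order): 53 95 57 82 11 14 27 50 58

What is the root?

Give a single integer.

L0: [53, 95, 57, 82, 11, 14, 27, 50, 58]
L1: h(53,95)=(53*31+95)%997=741 h(57,82)=(57*31+82)%997=852 h(11,14)=(11*31+14)%997=355 h(27,50)=(27*31+50)%997=887 h(58,58)=(58*31+58)%997=859 -> [741, 852, 355, 887, 859]
L2: h(741,852)=(741*31+852)%997=892 h(355,887)=(355*31+887)%997=925 h(859,859)=(859*31+859)%997=569 -> [892, 925, 569]
L3: h(892,925)=(892*31+925)%997=661 h(569,569)=(569*31+569)%997=262 -> [661, 262]
L4: h(661,262)=(661*31+262)%997=813 -> [813]

Answer: 813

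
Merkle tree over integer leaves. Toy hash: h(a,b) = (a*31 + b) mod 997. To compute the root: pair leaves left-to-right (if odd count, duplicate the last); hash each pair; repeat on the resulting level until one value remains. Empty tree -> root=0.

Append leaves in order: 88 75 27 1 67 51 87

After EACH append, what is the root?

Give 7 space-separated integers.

Answer: 88 809 21 992 657 145 801

Derivation:
After append 88 (leaves=[88]):
  L0: [88]
  root=88
After append 75 (leaves=[88, 75]):
  L0: [88, 75]
  L1: h(88,75)=(88*31+75)%997=809 -> [809]
  root=809
After append 27 (leaves=[88, 75, 27]):
  L0: [88, 75, 27]
  L1: h(88,75)=(88*31+75)%997=809 h(27,27)=(27*31+27)%997=864 -> [809, 864]
  L2: h(809,864)=(809*31+864)%997=21 -> [21]
  root=21
After append 1 (leaves=[88, 75, 27, 1]):
  L0: [88, 75, 27, 1]
  L1: h(88,75)=(88*31+75)%997=809 h(27,1)=(27*31+1)%997=838 -> [809, 838]
  L2: h(809,838)=(809*31+838)%997=992 -> [992]
  root=992
After append 67 (leaves=[88, 75, 27, 1, 67]):
  L0: [88, 75, 27, 1, 67]
  L1: h(88,75)=(88*31+75)%997=809 h(27,1)=(27*31+1)%997=838 h(67,67)=(67*31+67)%997=150 -> [809, 838, 150]
  L2: h(809,838)=(809*31+838)%997=992 h(150,150)=(150*31+150)%997=812 -> [992, 812]
  L3: h(992,812)=(992*31+812)%997=657 -> [657]
  root=657
After append 51 (leaves=[88, 75, 27, 1, 67, 51]):
  L0: [88, 75, 27, 1, 67, 51]
  L1: h(88,75)=(88*31+75)%997=809 h(27,1)=(27*31+1)%997=838 h(67,51)=(67*31+51)%997=134 -> [809, 838, 134]
  L2: h(809,838)=(809*31+838)%997=992 h(134,134)=(134*31+134)%997=300 -> [992, 300]
  L3: h(992,300)=(992*31+300)%997=145 -> [145]
  root=145
After append 87 (leaves=[88, 75, 27, 1, 67, 51, 87]):
  L0: [88, 75, 27, 1, 67, 51, 87]
  L1: h(88,75)=(88*31+75)%997=809 h(27,1)=(27*31+1)%997=838 h(67,51)=(67*31+51)%997=134 h(87,87)=(87*31+87)%997=790 -> [809, 838, 134, 790]
  L2: h(809,838)=(809*31+838)%997=992 h(134,790)=(134*31+790)%997=956 -> [992, 956]
  L3: h(992,956)=(992*31+956)%997=801 -> [801]
  root=801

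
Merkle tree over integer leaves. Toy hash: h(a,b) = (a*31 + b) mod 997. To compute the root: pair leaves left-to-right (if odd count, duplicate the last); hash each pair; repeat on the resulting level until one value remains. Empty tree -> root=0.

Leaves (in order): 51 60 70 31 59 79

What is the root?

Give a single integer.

Answer: 421

Derivation:
L0: [51, 60, 70, 31, 59, 79]
L1: h(51,60)=(51*31+60)%997=644 h(70,31)=(70*31+31)%997=207 h(59,79)=(59*31+79)%997=911 -> [644, 207, 911]
L2: h(644,207)=(644*31+207)%997=231 h(911,911)=(911*31+911)%997=239 -> [231, 239]
L3: h(231,239)=(231*31+239)%997=421 -> [421]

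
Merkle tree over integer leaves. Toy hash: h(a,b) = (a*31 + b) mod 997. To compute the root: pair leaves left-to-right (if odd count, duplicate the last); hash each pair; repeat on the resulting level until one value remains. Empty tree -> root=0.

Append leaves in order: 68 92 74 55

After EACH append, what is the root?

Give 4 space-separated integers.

After append 68 (leaves=[68]):
  L0: [68]
  root=68
After append 92 (leaves=[68, 92]):
  L0: [68, 92]
  L1: h(68,92)=(68*31+92)%997=206 -> [206]
  root=206
After append 74 (leaves=[68, 92, 74]):
  L0: [68, 92, 74]
  L1: h(68,92)=(68*31+92)%997=206 h(74,74)=(74*31+74)%997=374 -> [206, 374]
  L2: h(206,374)=(206*31+374)%997=778 -> [778]
  root=778
After append 55 (leaves=[68, 92, 74, 55]):
  L0: [68, 92, 74, 55]
  L1: h(68,92)=(68*31+92)%997=206 h(74,55)=(74*31+55)%997=355 -> [206, 355]
  L2: h(206,355)=(206*31+355)%997=759 -> [759]
  root=759

Answer: 68 206 778 759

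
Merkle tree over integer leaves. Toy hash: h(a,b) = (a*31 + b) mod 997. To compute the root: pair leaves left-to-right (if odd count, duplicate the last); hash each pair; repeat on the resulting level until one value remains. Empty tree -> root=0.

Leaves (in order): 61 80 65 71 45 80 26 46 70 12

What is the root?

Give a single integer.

Answer: 744

Derivation:
L0: [61, 80, 65, 71, 45, 80, 26, 46, 70, 12]
L1: h(61,80)=(61*31+80)%997=974 h(65,71)=(65*31+71)%997=92 h(45,80)=(45*31+80)%997=478 h(26,46)=(26*31+46)%997=852 h(70,12)=(70*31+12)%997=188 -> [974, 92, 478, 852, 188]
L2: h(974,92)=(974*31+92)%997=376 h(478,852)=(478*31+852)%997=715 h(188,188)=(188*31+188)%997=34 -> [376, 715, 34]
L3: h(376,715)=(376*31+715)%997=407 h(34,34)=(34*31+34)%997=91 -> [407, 91]
L4: h(407,91)=(407*31+91)%997=744 -> [744]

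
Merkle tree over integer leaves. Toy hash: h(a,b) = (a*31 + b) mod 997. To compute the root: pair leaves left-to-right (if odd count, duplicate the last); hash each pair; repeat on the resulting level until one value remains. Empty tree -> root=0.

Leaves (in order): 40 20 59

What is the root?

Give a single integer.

Answer: 71

Derivation:
L0: [40, 20, 59]
L1: h(40,20)=(40*31+20)%997=263 h(59,59)=(59*31+59)%997=891 -> [263, 891]
L2: h(263,891)=(263*31+891)%997=71 -> [71]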